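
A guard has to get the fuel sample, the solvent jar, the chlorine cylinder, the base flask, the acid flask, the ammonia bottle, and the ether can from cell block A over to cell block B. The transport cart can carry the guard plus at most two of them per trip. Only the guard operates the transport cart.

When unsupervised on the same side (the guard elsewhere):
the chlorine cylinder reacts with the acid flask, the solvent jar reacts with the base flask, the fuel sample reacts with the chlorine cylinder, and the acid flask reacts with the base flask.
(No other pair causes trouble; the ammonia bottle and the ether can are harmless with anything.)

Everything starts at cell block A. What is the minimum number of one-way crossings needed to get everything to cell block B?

Counting alone: the guard can take at most 2 across per trip to cell block B, so moving all 7 needs at least 4 loaded trips out, with a return between consecutive ones — at least 7 crossings.
The safety rule pushes this higher. Following every safe sequence of crossings, the most of the 7 that can be at cell block B as the transport cart arrives there on crossing 7 is 6 — never all 7.
So no plan with fewer than 9 crossings exists, and this one achieves 9:
1. Guard goes to cell block B with the base flask and the chlorine cylinder.  [cell block A: the acid flask, the ammonia bottle, the ether can, the fuel sample, the solvent jar | cell block B: the base flask, the chlorine cylinder]
2. Guard goes back to cell block A alone.  [cell block A: the acid flask, the ammonia bottle, the ether can, the fuel sample, the solvent jar | cell block B: the base flask, the chlorine cylinder]
3. Guard goes to cell block B with the fuel sample.  [cell block A: the acid flask, the ammonia bottle, the ether can, the solvent jar | cell block B: the base flask, the chlorine cylinder, the fuel sample]
4. Guard goes back to cell block A with the chlorine cylinder.  [cell block A: the acid flask, the ammonia bottle, the chlorine cylinder, the ether can, the solvent jar | cell block B: the base flask, the fuel sample]
5. Guard goes to cell block B with the acid flask and the solvent jar.  [cell block A: the ammonia bottle, the chlorine cylinder, the ether can | cell block B: the acid flask, the base flask, the fuel sample, the solvent jar]
6. Guard goes back to cell block A with the base flask.  [cell block A: the ammonia bottle, the base flask, the chlorine cylinder, the ether can | cell block B: the acid flask, the fuel sample, the solvent jar]
7. Guard goes to cell block B with the ammonia bottle and the ether can.  [cell block A: the base flask, the chlorine cylinder | cell block B: the acid flask, the ammonia bottle, the ether can, the fuel sample, the solvent jar]
8. Guard goes back to cell block A alone.  [cell block A: the base flask, the chlorine cylinder | cell block B: the acid flask, the ammonia bottle, the ether can, the fuel sample, the solvent jar]
9. Guard goes to cell block B with the base flask and the chlorine cylinder.  [cell block A: — | cell block B: the acid flask, the ammonia bottle, the base flask, the chlorine cylinder, the ether can, the fuel sample, the solvent jar]

9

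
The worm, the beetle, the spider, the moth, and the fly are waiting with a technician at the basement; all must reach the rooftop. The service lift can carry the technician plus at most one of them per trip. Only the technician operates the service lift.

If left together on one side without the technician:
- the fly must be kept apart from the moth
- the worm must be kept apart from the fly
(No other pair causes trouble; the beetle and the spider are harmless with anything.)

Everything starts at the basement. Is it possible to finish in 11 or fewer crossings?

Yes — this plan uses 11 crossings (≤ 11):
1. Technician goes to the rooftop with the fly.
2. Technician goes back to the basement alone.
3. Technician goes to the rooftop with the worm.
4. Technician goes back to the basement with the fly.
5. Technician goes to the rooftop with the moth.
6. Technician goes back to the basement alone.
7. Technician goes to the rooftop with the beetle.
8. Technician goes back to the basement alone.
9. Technician goes to the rooftop with the spider.
10. Technician goes back to the basement alone.
11. Technician goes to the rooftop with the fly.

Yes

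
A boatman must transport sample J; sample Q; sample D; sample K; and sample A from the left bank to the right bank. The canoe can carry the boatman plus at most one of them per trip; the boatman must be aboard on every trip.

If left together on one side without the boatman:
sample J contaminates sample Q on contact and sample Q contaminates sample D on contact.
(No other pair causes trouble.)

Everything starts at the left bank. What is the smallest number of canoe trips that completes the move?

Counting alone: the boatman can take at most 1 across per trip to the right bank, so moving all 5 needs at least 5 loaded trips out, with a return between consecutive ones — at least 9 crossings.
The safety rule pushes this higher. Following every safe sequence of crossings, the most of the 5 that can be at the right bank as the canoe arrives there on crossing 9 is 4 — never all 5.
So no plan with fewer than 11 crossings exists, and this one achieves 11:
1. Boatman goes to the right bank with sample Q.
2. Boatman goes back to the left bank alone.
3. Boatman goes to the right bank with sample J.
4. Boatman goes back to the left bank with sample Q.
5. Boatman goes to the right bank with sample D.
6. Boatman goes back to the left bank alone.
7. Boatman goes to the right bank with sample K.
8. Boatman goes back to the left bank alone.
9. Boatman goes to the right bank with sample A.
10. Boatman goes back to the left bank alone.
11. Boatman goes to the right bank with sample Q.

11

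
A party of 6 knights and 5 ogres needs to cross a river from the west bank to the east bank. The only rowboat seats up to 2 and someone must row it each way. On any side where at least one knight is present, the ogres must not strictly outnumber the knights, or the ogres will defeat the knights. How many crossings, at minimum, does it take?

Counting alone: each trip to the east bank takes at most 2 across and each return brings at least 1 back, so after t trips out (and t−1 returns) at most 2t − (t−1) of the 11 are across; that first reaches 11 at t = 10, so at least 19 crossings are needed.
The plan below uses exactly 19 crossings, so it is optimal:
1. 2 ogres → the east bank.  (the west bank: 6K 3O; the east bank: 0K 2O)
2. 1 ogre ← the west bank.  (the west bank: 6K 4O; the east bank: 0K 1O)
3. 2 ogres → the east bank.  (the west bank: 6K 2O; the east bank: 0K 3O)
4. 1 ogre ← the west bank.  (the west bank: 6K 3O; the east bank: 0K 2O)
5. 2 knights → the east bank.  (the west bank: 4K 3O; the east bank: 2K 2O)
6. 1 ogre ← the west bank.  (the west bank: 4K 4O; the east bank: 2K 1O)
7. 1 knight and 1 ogre → the east bank.  (the west bank: 3K 3O; the east bank: 3K 2O)
8. 1 knight ← the west bank.  (the west bank: 4K 3O; the east bank: 2K 2O)
9. 1 knight and 1 ogre → the east bank.  (the west bank: 3K 2O; the east bank: 3K 3O)
10. 1 ogre ← the west bank.  (the west bank: 3K 3O; the east bank: 3K 2O)
11. 1 knight and 1 ogre → the east bank.  (the west bank: 2K 2O; the east bank: 4K 3O)
12. 1 knight ← the west bank.  (the west bank: 3K 2O; the east bank: 3K 3O)
13. 1 knight and 1 ogre → the east bank.  (the west bank: 2K 1O; the east bank: 4K 4O)
14. 1 ogre ← the west bank.  (the west bank: 2K 2O; the east bank: 4K 3O)
15. 1 knight and 1 ogre → the east bank.  (the west bank: 1K 1O; the east bank: 5K 4O)
16. 1 knight ← the west bank.  (the west bank: 2K 1O; the east bank: 4K 4O)
17. 1 knight and 1 ogre → the east bank.  (the west bank: 1K 0O; the east bank: 5K 5O)
18. 1 ogre ← the west bank.  (the west bank: 1K 1O; the east bank: 5K 4O)
19. 1 knight and 1 ogre → the east bank.  (the west bank: 0K 0O; the east bank: 6K 5O)

19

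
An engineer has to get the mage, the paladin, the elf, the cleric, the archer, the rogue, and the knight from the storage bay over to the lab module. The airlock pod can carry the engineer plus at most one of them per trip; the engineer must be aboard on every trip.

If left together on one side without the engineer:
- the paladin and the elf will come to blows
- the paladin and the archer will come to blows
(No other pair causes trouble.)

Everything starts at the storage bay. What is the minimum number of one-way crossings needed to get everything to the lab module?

Counting alone: the engineer can take at most 1 across per trip to the lab module, so moving all 7 needs at least 7 loaded trips out, with a return between consecutive ones — at least 13 crossings.
The safety rule pushes this higher. Following every safe sequence of crossings, the most of the 7 that can be at the lab module as the airlock pod arrives there on crossing 13 is 6 — never all 7.
So no plan with fewer than 15 crossings exists, and this one achieves 15:
1. Engineer goes to the lab module with the paladin.
2. Engineer goes back to the storage bay alone.
3. Engineer goes to the lab module with the mage.
4. Engineer goes back to the storage bay alone.
5. Engineer goes to the lab module with the elf.
6. Engineer goes back to the storage bay with the paladin.
7. Engineer goes to the lab module with the archer.
8. Engineer goes back to the storage bay alone.
9. Engineer goes to the lab module with the cleric.
10. Engineer goes back to the storage bay alone.
11. Engineer goes to the lab module with the rogue.
12. Engineer goes back to the storage bay alone.
13. Engineer goes to the lab module with the knight.
14. Engineer goes back to the storage bay alone.
15. Engineer goes to the lab module with the paladin.

15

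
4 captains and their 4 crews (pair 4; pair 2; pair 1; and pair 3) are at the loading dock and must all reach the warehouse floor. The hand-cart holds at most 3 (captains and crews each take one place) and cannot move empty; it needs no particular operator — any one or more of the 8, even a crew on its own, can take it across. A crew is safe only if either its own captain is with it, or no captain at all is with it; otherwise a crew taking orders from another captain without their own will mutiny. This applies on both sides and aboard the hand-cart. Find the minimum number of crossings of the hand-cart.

9

Counting alone: each trip to the warehouse floor takes at most 3 across and each return brings at least 1 back, so after t trips out (and t−1 returns) at most 3t − (t−1) of the 8 are across; that first reaches 8 at t = 4, so at least 7 crossings are needed.
The safety rule pushes this higher. Following every safe sequence of crossings, the most of the 8 that can be at the warehouse floor as the hand-cart arrives there on crossing 7 is 7 — never all 8.
So no plan with fewer than 9 crossings exists, and this one achieves 9:
1. captain 4 and crew 4 cross → the warehouse floor.
2. captain 4 crosses ← the loading dock.
3. captain 2, captain 4, and crew 2 cross → the warehouse floor.
4. captain 4 and crew 4 cross ← the loading dock.
5. captain 1, captain 3, and captain 4 cross → the warehouse floor.
6. crew 2 crosses ← the loading dock.
7. crew 2 and crew 4 cross → the warehouse floor.
8. crew 4 crosses ← the loading dock.
9. crew 1, crew 3, and crew 4 cross → the warehouse floor.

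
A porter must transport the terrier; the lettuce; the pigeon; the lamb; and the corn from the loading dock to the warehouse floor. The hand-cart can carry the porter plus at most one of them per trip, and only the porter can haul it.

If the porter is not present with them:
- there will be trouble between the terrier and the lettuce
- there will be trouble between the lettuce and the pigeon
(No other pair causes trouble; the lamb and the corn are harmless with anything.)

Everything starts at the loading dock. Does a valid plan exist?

1. Porter goes to the warehouse floor with the lettuce.
2. Porter goes back to the loading dock alone.
3. Porter goes to the warehouse floor with the terrier.
4. Porter goes back to the loading dock with the lettuce.
5. Porter goes to the warehouse floor with the pigeon.
6. Porter goes back to the loading dock alone.
7. Porter goes to the warehouse floor with the lamb.
8. Porter goes back to the loading dock alone.
9. Porter goes to the warehouse floor with the corn.
10. Porter goes back to the loading dock alone.
11. Porter goes to the warehouse floor with the lettuce.

Yes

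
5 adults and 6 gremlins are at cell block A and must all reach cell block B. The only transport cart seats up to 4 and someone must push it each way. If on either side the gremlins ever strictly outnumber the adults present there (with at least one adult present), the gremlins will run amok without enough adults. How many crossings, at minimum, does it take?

impossible

The gremlins already outnumber the adults at cell block A before anyone moves, so the starting position itself is disallowed.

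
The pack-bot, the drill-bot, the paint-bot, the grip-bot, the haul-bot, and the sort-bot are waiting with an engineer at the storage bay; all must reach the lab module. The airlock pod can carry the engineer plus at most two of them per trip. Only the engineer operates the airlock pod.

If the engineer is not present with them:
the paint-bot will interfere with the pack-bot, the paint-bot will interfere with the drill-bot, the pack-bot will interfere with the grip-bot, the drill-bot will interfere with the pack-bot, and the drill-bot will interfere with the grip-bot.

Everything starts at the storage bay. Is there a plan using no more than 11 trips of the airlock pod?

Yes

Yes — this plan uses 9 crossings (≤ 11):
1. Engineer goes to the lab module with the drill-bot and the pack-bot.
2. Engineer goes back to the storage bay with the pack-bot.
3. Engineer goes to the lab module with the haul-bot and the pack-bot.
4. Engineer goes back to the storage bay with the pack-bot.
5. Engineer goes to the lab module with the pack-bot and the sort-bot.
6. Engineer goes back to the storage bay with the pack-bot.
7. Engineer goes to the lab module with the grip-bot and the paint-bot.
8. Engineer goes back to the storage bay with the drill-bot.
9. Engineer goes to the lab module with the drill-bot and the pack-bot.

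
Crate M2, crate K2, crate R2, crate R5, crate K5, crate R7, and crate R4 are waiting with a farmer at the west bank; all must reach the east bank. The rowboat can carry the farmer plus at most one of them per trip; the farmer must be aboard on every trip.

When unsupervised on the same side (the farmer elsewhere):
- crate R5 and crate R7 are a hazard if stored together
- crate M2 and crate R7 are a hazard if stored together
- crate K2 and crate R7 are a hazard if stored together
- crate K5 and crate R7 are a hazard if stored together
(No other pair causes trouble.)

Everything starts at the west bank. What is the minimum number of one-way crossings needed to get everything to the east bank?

impossible

Following every safe sequence of crossings from the start, the most of the 7 that can be at the east bank as the rowboat arrives there on crossings 1, 3, 5, 7 is 1, 2, 3, 4 respectively; the best ever achieved is 4 of 7.
From crossing 9 on, no configuration arises that was not already reachable earlier: only 44 distinct safe configurations (who is on which side, and where the rowboat is) can ever be reached, none of them has everyone across, and every continuation just revisits them. So no valid plan exists.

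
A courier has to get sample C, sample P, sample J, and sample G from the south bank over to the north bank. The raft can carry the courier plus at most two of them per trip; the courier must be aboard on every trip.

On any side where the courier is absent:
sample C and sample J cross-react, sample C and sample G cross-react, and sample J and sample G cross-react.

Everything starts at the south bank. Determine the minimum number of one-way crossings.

Counting alone: the courier can take at most 2 across per trip to the north bank, so moving all 4 needs at least 2 loaded trips out, with a return between consecutive ones — at least 3 crossings.
The safety rule pushes this higher. Following every safe sequence of crossings, the most of the 4 that can be at the north bank as the raft arrives there on crossing 3 is 3 — never all 4.
So no plan with fewer than 5 crossings exists, and this one achieves 5:
1. Courier goes to the north bank with sample C and sample J.
2. Courier goes back to the south bank with sample C.
3. Courier goes to the north bank with sample C and sample P.
4. Courier goes back to the south bank with sample C.
5. Courier goes to the north bank with sample C and sample G.

5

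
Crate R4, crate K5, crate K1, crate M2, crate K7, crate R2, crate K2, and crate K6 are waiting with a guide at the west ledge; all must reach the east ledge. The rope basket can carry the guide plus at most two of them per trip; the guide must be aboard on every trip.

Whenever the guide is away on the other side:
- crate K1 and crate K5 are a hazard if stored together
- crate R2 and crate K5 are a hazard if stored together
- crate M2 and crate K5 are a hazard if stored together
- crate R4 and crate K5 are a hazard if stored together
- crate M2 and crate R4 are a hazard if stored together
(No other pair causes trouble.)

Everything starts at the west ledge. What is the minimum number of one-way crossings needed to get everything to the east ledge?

Counting alone: the guide can take at most 2 across per trip to the east ledge, so moving all 8 needs at least 4 loaded trips out, with a return between consecutive ones — at least 7 crossings.
The safety rule pushes this higher. Following every safe sequence of crossings, the most of the 8 that can be at the east ledge as the rope basket arrives there on crossings 7, 9, 11 is 5, 6, 7 respectively — never all 8.
So no plan with fewer than 13 crossings exists, and this one achieves 13:
1. Guide goes to the east ledge with crate K5 and crate R4.  [the west ledge: crate K1, crate K2, crate K6, crate K7, crate M2, crate R2 | the east ledge: crate K5, crate R4]
2. Guide goes back to the west ledge with crate R4.  [the west ledge: crate K1, crate K2, crate K6, crate K7, crate M2, crate R2, crate R4 | the east ledge: crate K5]
3. Guide goes to the east ledge with crate K1 and crate R4.  [the west ledge: crate K2, crate K6, crate K7, crate M2, crate R2 | the east ledge: crate K1, crate K5, crate R4]
4. Guide goes back to the west ledge with crate K5.  [the west ledge: crate K2, crate K5, crate K6, crate K7, crate M2, crate R2 | the east ledge: crate K1, crate R4]
5. Guide goes to the east ledge with crate K5 and crate K7.  [the west ledge: crate K2, crate K6, crate M2, crate R2 | the east ledge: crate K1, crate K5, crate K7, crate R4]
6. Guide goes back to the west ledge with crate K5.  [the west ledge: crate K2, crate K5, crate K6, crate M2, crate R2 | the east ledge: crate K1, crate K7, crate R4]
7. Guide goes to the east ledge with crate K5 and crate R2.  [the west ledge: crate K2, crate K6, crate M2 | the east ledge: crate K1, crate K5, crate K7, crate R2, crate R4]
8. Guide goes back to the west ledge with crate K5.  [the west ledge: crate K2, crate K5, crate K6, crate M2 | the east ledge: crate K1, crate K7, crate R2, crate R4]
9. Guide goes to the east ledge with crate K2 and crate K5.  [the west ledge: crate K6, crate M2 | the east ledge: crate K1, crate K2, crate K5, crate K7, crate R2, crate R4]
10. Guide goes back to the west ledge with crate K5.  [the west ledge: crate K5, crate K6, crate M2 | the east ledge: crate K1, crate K2, crate K7, crate R2, crate R4]
11. Guide goes to the east ledge with crate K5 and crate K6.  [the west ledge: crate M2 | the east ledge: crate K1, crate K2, crate K5, crate K6, crate K7, crate R2, crate R4]
12. Guide goes back to the west ledge with crate K5.  [the west ledge: crate K5, crate M2 | the east ledge: crate K1, crate K2, crate K6, crate K7, crate R2, crate R4]
13. Guide goes to the east ledge with crate K5 and crate M2.  [the west ledge: — | the east ledge: crate K1, crate K2, crate K5, crate K6, crate K7, crate M2, crate R2, crate R4]

13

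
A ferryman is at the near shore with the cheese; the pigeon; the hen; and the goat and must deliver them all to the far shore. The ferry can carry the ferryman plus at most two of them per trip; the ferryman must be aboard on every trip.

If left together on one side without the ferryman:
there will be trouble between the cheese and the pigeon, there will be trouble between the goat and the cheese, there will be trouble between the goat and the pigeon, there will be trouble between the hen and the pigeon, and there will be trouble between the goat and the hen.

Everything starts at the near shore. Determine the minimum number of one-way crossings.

Counting alone: the ferryman can take at most 2 across per trip to the far shore, so moving all 4 needs at least 2 loaded trips out, with a return between consecutive ones — at least 3 crossings.
The safety rule pushes this higher. Following every safe sequence of crossings, the most of the 4 that can be at the far shore as the ferry arrives there on crossing 3 is 3 — never all 4.
So no plan with fewer than 5 crossings exists, and this one achieves 5:
1. Ferryman goes to the far shore with the goat and the pigeon.  [the near shore: the cheese, the hen | the far shore: the goat, the pigeon]
2. Ferryman goes back to the near shore with the pigeon.  [the near shore: the cheese, the hen, the pigeon | the far shore: the goat]
3. Ferryman goes to the far shore with the cheese and the hen.  [the near shore: the pigeon | the far shore: the cheese, the goat, the hen]
4. Ferryman goes back to the near shore with the goat.  [the near shore: the goat, the pigeon | the far shore: the cheese, the hen]
5. Ferryman goes to the far shore with the goat and the pigeon.  [the near shore: — | the far shore: the cheese, the goat, the hen, the pigeon]

5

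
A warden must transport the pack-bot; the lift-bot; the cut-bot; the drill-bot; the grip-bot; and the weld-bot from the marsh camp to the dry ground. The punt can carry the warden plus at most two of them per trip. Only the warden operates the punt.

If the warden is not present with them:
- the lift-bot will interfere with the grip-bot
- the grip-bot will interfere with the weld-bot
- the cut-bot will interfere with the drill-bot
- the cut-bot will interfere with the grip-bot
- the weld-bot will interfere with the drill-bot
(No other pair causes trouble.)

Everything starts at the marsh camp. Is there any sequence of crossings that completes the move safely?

1. Warden goes to the dry ground with the drill-bot and the grip-bot.
2. Warden goes back to the marsh camp alone.
3. Warden goes to the dry ground with the lift-bot and the pack-bot.
4. Warden goes back to the marsh camp with the grip-bot.
5. Warden goes to the dry ground with the cut-bot and the weld-bot.
6. Warden goes back to the marsh camp with the drill-bot.
7. Warden goes to the dry ground with the drill-bot and the grip-bot.

Yes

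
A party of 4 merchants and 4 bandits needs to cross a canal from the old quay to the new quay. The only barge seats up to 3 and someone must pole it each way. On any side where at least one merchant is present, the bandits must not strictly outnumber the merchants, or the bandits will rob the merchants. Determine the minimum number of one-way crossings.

Counting alone: each trip to the new quay takes at most 3 across and each return brings at least 1 back, so after t trips out (and t−1 returns) at most 3t − (t−1) of the 8 are across; that first reaches 8 at t = 4, so at least 7 crossings are needed.
The safety rule pushes this higher. Following every safe sequence of crossings, the most of the 8 that can be at the new quay as the barge arrives there on crossing 7 is 7 — never all 8.
So no plan with fewer than 9 crossings exists, and this one achieves 9:
1. 2 bandits → the new quay.  (the old quay: 4M 2B; the new quay: 0M 2B)
2. 1 bandit ← the old quay.  (the old quay: 4M 3B; the new quay: 0M 1B)
3. 3 bandits → the new quay.  (the old quay: 4M 0B; the new quay: 0M 4B)
4. 1 bandit ← the old quay.  (the old quay: 4M 1B; the new quay: 0M 3B)
5. 3 merchants → the new quay.  (the old quay: 1M 1B; the new quay: 3M 3B)
6. 1 merchant and 1 bandit ← the old quay.  (the old quay: 2M 2B; the new quay: 2M 2B)
7. 2 merchants → the new quay.  (the old quay: 0M 2B; the new quay: 4M 2B)
8. 1 bandit ← the old quay.  (the old quay: 0M 3B; the new quay: 4M 1B)
9. 3 bandits → the new quay.  (the old quay: 0M 0B; the new quay: 4M 4B)

9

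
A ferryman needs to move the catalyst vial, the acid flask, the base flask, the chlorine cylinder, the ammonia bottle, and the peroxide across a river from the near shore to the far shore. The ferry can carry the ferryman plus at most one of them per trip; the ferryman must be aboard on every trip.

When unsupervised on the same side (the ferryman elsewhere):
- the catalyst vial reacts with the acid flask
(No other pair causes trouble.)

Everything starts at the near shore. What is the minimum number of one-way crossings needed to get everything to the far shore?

11

Counting alone: the ferryman can take at most 1 across per trip to the far shore, so moving all 6 needs at least 6 loaded trips out, with a return between consecutive ones — at least 11 crossings.
The plan below uses exactly 11 crossings, so it is optimal:
1. Ferryman goes to the far shore with the catalyst vial.
2. Ferryman goes back to the near shore alone.
3. Ferryman goes to the far shore with the base flask.
4. Ferryman goes back to the near shore alone.
5. Ferryman goes to the far shore with the chlorine cylinder.
6. Ferryman goes back to the near shore alone.
7. Ferryman goes to the far shore with the ammonia bottle.
8. Ferryman goes back to the near shore alone.
9. Ferryman goes to the far shore with the peroxide.
10. Ferryman goes back to the near shore alone.
11. Ferryman goes to the far shore with the acid flask.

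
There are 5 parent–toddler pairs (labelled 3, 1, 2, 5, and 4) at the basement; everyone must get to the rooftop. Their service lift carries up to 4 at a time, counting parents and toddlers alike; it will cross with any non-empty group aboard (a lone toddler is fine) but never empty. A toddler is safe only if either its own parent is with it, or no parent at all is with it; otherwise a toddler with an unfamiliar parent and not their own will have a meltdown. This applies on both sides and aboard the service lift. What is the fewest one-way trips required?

Counting alone: each trip to the rooftop takes at most 4 across and each return brings at least 1 back, so after t trips out (and t−1 returns) at most 4t − (t−1) of the 10 are across; that first reaches 10 at t = 3, so at least 5 crossings are needed.
The safety rule pushes this higher. Following every safe sequence of crossings, the most of the 10 that can be at the rooftop as the service lift arrives there on crossing 5 is 9 — never all 10.
So no plan with fewer than 7 crossings exists, and this one achieves 7:
1. parent 3 and toddler 3 cross → the rooftop.
2. parent 3 crosses ← the basement.
3. toddler 1, toddler 2, toddler 4, and toddler 5 cross → the rooftop.
4. toddler 3 crosses ← the basement.
5. parent 1, parent 2, parent 4, and parent 5 cross → the rooftop.
6. parent 1 and toddler 1 cross ← the basement.
7. parent 1, parent 3, toddler 1, and toddler 3 cross → the rooftop.

7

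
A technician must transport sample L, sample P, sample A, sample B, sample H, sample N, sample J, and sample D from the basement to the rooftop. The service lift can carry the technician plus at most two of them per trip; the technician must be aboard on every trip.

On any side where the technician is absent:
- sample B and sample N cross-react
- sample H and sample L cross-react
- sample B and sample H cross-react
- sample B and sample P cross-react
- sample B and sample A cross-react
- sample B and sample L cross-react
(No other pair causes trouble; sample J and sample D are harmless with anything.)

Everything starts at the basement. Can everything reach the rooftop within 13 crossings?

Yes — this plan uses 13 crossings (≤ 13):
1. Technician goes to the rooftop with sample B and sample L.  [the basement: sample A, sample D, sample H, sample J, sample N, sample P | the rooftop: sample B, sample L]
2. Technician goes back to the basement with sample L.  [the basement: sample A, sample D, sample H, sample J, sample L, sample N, sample P | the rooftop: sample B]
3. Technician goes to the rooftop with sample L and sample P.  [the basement: sample A, sample D, sample H, sample J, sample N | the rooftop: sample B, sample L, sample P]
4. Technician goes back to the basement with sample B.  [the basement: sample A, sample B, sample D, sample H, sample J, sample N | the rooftop: sample L, sample P]
5. Technician goes to the rooftop with sample A and sample B.  [the basement: sample D, sample H, sample J, sample N | the rooftop: sample A, sample B, sample L, sample P]
6. Technician goes back to the basement with sample B.  [the basement: sample B, sample D, sample H, sample J, sample N | the rooftop: sample A, sample L, sample P]
7. Technician goes to the rooftop with sample B and sample N.  [the basement: sample D, sample H, sample J | the rooftop: sample A, sample B, sample L, sample N, sample P]
8. Technician goes back to the basement with sample B.  [the basement: sample B, sample D, sample H, sample J | the rooftop: sample A, sample L, sample N, sample P]
9. Technician goes to the rooftop with sample B and sample J.  [the basement: sample D, sample H | the rooftop: sample A, sample B, sample J, sample L, sample N, sample P]
10. Technician goes back to the basement with sample B.  [the basement: sample B, sample D, sample H | the rooftop: sample A, sample J, sample L, sample N, sample P]
11. Technician goes to the rooftop with sample B and sample D.  [the basement: sample H | the rooftop: sample A, sample B, sample D, sample J, sample L, sample N, sample P]
12. Technician goes back to the basement with sample B.  [the basement: sample B, sample H | the rooftop: sample A, sample D, sample J, sample L, sample N, sample P]
13. Technician goes to the rooftop with sample B and sample H.  [the basement: — | the rooftop: sample A, sample B, sample D, sample H, sample J, sample L, sample N, sample P]

Yes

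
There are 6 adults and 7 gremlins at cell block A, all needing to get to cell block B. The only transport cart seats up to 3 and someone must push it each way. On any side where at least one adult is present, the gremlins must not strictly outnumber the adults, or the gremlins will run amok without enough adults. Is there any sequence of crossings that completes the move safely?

No

The gremlins already outnumber the adults at cell block A before anyone moves, so the starting position itself is disallowed.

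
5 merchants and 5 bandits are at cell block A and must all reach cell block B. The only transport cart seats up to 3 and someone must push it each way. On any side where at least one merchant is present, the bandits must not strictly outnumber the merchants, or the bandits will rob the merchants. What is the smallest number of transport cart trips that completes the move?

11

Counting alone: each trip to cell block B takes at most 3 across and each return brings at least 1 back, so after t trips out (and t−1 returns) at most 3t − (t−1) of the 10 are across; that first reaches 10 at t = 5, so at least 9 crossings are needed.
The safety rule pushes this higher. Following every safe sequence of crossings, the most of the 10 that can be at cell block B as the transport cart arrives there on crossing 9 is 9 — never all 10.
So no plan with fewer than 11 crossings exists, and this one achieves 11:
1. 2 bandits → cell block B.  (cell block A: 5M 3B; cell block B: 0M 2B)
2. 1 bandit ← cell block A.  (cell block A: 5M 4B; cell block B: 0M 1B)
3. 3 bandits → cell block B.  (cell block A: 5M 1B; cell block B: 0M 4B)
4. 1 bandit ← cell block A.  (cell block A: 5M 2B; cell block B: 0M 3B)
5. 3 merchants → cell block B.  (cell block A: 2M 2B; cell block B: 3M 3B)
6. 1 merchant and 1 bandit ← cell block A.  (cell block A: 3M 3B; cell block B: 2M 2B)
7. 3 merchants → cell block B.  (cell block A: 0M 3B; cell block B: 5M 2B)
8. 1 bandit ← cell block A.  (cell block A: 0M 4B; cell block B: 5M 1B)
9. 2 bandits → cell block B.  (cell block A: 0M 2B; cell block B: 5M 3B)
10. 1 bandit ← cell block A.  (cell block A: 0M 3B; cell block B: 5M 2B)
11. 3 bandits → cell block B.  (cell block A: 0M 0B; cell block B: 5M 5B)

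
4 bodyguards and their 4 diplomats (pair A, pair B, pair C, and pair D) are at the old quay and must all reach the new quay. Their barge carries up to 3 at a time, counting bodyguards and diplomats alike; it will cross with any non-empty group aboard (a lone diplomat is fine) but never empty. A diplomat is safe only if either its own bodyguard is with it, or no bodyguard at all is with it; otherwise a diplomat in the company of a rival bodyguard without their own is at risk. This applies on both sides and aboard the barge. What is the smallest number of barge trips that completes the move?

Counting alone: each trip to the new quay takes at most 3 across and each return brings at least 1 back, so after t trips out (and t−1 returns) at most 3t − (t−1) of the 8 are across; that first reaches 8 at t = 4, so at least 7 crossings are needed.
The safety rule pushes this higher. Following every safe sequence of crossings, the most of the 8 that can be at the new quay as the barge arrives there on crossing 7 is 7 — never all 8.
So no plan with fewer than 9 crossings exists, and this one achieves 9:
1. bodyguard A and diplomat A cross → the new quay.
2. bodyguard A crosses ← the old quay.
3. bodyguard A, bodyguard B, and diplomat B cross → the new quay.
4. bodyguard A and diplomat A cross ← the old quay.
5. bodyguard A, bodyguard C, and bodyguard D cross → the new quay.
6. diplomat B crosses ← the old quay.
7. diplomat A and diplomat B cross → the new quay.
8. diplomat A crosses ← the old quay.
9. diplomat A, diplomat C, and diplomat D cross → the new quay.

9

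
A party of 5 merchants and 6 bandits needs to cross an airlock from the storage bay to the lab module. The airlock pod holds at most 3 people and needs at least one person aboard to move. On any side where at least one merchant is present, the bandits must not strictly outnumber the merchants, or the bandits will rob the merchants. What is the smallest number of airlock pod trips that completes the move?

The bandits already outnumber the merchants at the storage bay before anyone moves, so the starting position itself is disallowed.

impossible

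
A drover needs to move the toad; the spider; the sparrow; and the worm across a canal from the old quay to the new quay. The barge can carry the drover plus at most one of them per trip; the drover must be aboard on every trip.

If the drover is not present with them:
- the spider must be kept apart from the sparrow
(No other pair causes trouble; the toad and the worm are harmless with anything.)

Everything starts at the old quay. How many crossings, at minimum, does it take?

Counting alone: the drover can take at most 1 across per trip to the new quay, so moving all 4 needs at least 4 loaded trips out, with a return between consecutive ones — at least 7 crossings.
The plan below uses exactly 7 crossings, so it is optimal:
1. Drover goes to the new quay with the spider.
2. Drover goes back to the old quay alone.
3. Drover goes to the new quay with the toad.
4. Drover goes back to the old quay alone.
5. Drover goes to the new quay with the worm.
6. Drover goes back to the old quay alone.
7. Drover goes to the new quay with the sparrow.

7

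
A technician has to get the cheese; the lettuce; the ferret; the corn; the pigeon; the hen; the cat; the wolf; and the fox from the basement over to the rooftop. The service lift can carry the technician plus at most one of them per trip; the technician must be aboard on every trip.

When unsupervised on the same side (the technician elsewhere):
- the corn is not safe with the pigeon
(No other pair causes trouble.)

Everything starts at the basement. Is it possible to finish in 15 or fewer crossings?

Counting alone: the technician can take at most 1 across per trip to the rooftop, so moving all 9 needs at least 9 loaded trips out, with a return between consecutive ones — at least 17 crossings.
Since 15 < 17, 15 crossings cannot be enough. (The shortest complete plan in fact takes 17:)
1. Technician goes to the rooftop with the corn.
2. Technician goes back to the basement alone.
3. Technician goes to the rooftop with the cheese.
4. Technician goes back to the basement alone.
5. Technician goes to the rooftop with the lettuce.
6. Technician goes back to the basement alone.
7. Technician goes to the rooftop with the ferret.
8. Technician goes back to the basement alone.
9. Technician goes to the rooftop with the hen.
10. Technician goes back to the basement alone.
11. Technician goes to the rooftop with the cat.
12. Technician goes back to the basement alone.
13. Technician goes to the rooftop with the wolf.
14. Technician goes back to the basement alone.
15. Technician goes to the rooftop with the fox.
16. Technician goes back to the basement alone.
17. Technician goes to the rooftop with the pigeon.

No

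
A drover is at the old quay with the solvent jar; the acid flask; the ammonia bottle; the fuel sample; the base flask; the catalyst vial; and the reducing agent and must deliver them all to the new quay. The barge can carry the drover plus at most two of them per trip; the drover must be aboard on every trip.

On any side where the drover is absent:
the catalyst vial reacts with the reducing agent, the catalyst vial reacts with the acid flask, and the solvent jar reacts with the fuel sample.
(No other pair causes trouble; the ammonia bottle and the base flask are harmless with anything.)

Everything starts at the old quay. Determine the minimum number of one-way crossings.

Counting alone: the drover can take at most 2 across per trip to the new quay, so moving all 7 needs at least 4 loaded trips out, with a return between consecutive ones — at least 7 crossings.
The plan below uses exactly 7 crossings, so it is optimal:
1. Drover goes to the new quay with the catalyst vial and the solvent jar.
2. Drover goes back to the old quay alone.
3. Drover goes to the new quay with the acid flask and the ammonia bottle.
4. Drover goes back to the old quay with the catalyst vial.
5. Drover goes to the new quay with the base flask and the reducing agent.
6. Drover goes back to the old quay alone.
7. Drover goes to the new quay with the catalyst vial and the fuel sample.

7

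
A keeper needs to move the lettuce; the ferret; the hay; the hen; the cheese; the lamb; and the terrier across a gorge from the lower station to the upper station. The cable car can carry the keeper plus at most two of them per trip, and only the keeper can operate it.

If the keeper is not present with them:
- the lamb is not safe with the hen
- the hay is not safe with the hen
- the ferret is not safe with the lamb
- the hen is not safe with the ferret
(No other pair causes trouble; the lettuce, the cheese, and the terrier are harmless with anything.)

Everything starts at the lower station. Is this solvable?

Yes

1. Keeper goes to the upper station with the ferret and the hen.
2. Keeper goes back to the lower station with the ferret.
3. Keeper goes to the upper station with the ferret and the lettuce.
4. Keeper goes back to the lower station with the ferret.
5. Keeper goes to the upper station with the ferret and the hay.
6. Keeper goes back to the lower station with the hen.
7. Keeper goes to the upper station with the cheese and the hen.
8. Keeper goes back to the lower station with the hen.
9. Keeper goes to the upper station with the hen and the terrier.
10. Keeper goes back to the lower station with the hen.
11. Keeper goes to the upper station with the hen and the lamb.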